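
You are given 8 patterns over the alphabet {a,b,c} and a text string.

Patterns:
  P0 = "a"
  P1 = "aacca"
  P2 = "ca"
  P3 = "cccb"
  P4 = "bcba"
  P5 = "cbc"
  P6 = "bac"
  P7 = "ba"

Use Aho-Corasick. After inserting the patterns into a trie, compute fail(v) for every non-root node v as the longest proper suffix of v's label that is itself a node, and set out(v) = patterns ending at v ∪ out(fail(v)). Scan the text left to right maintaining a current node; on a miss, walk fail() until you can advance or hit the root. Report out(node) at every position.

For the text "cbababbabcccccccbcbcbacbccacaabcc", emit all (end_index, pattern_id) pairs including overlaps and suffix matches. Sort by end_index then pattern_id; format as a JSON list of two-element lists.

Construct AC machine:
Trie nodes:
  0='ε' goto a→1 b→11 c→6
  1='a' goto a→2  ←P0
  2='aa' goto c→3
  3='aac' goto c→4
  4='aacc' goto a→5
  5='aacca' goto ·  ←P1
  6='c' goto a→7 b→15 c→8
  7='ca' goto ·  ←P2
  8='cc' goto c→9
  9='ccc' goto b→10
  10='cccb' goto ·  ←P3
  11='b' goto a→17 c→12
  12='bc' goto b→13
  13='bcb' goto a→14
  14='bcba' goto ·  ←P4
  15='cb' goto c→16
  16='cbc' goto ·  ←P5
  17='ba' goto c→18  ←P7
  18='bac' goto ·  ←P6

Failure links (BFS by depth):
  n1('a'): parent n0 fail=0; on 'a' 0 → fail=0;  out {0}∪∅={0}
  n6('c'): parent n0 fail=0; on 'c' 0 → fail=0;  out ∅∪∅=∅
  n11('b'): parent n0 fail=0; on 'b' 0 → fail=0;  out ∅∪∅=∅
  n2('aa'): parent n1 fail=0; on 'a' 0 → fail=1;  out ∅∪{0}={0}
  n7('ca'): parent n6 fail=0; on 'a' 0 → fail=1;  out {2}∪{0}={0,2}
  n8('cc'): parent n6 fail=0; on 'c' 0 → fail=6;  out ∅∪∅=∅
  n12('bc'): parent n11 fail=0; on 'c' 0 → fail=6;  out ∅∪∅=∅
  n15('cb'): parent n6 fail=0; on 'b' 0 → fail=11;  out ∅∪∅=∅
  n17('ba'): parent n11 fail=0; on 'a' 0 → fail=1;  out {7}∪{0}={0,7}
  n3('aac'): parent n2 fail=1; on 'c' 1→0 → fail=6;  out ∅∪∅=∅
  n9('ccc'): parent n8 fail=6; on 'c' 6 → fail=8;  out ∅∪∅=∅
  n13('bcb'): parent n12 fail=6; on 'b' 6 → fail=15;  out ∅∪∅=∅
  n16('cbc'): parent n15 fail=11; on 'c' 11 → fail=12;  out {5}∪∅={5}
  n18('bac'): parent n17 fail=1; on 'c' 1→0 → fail=6;  out {6}∪∅={6}
  n4('aacc'): parent n3 fail=6; on 'c' 6 → fail=8;  out ∅∪∅=∅
  n10('cccb'): parent n9 fail=8; on 'b' 8→6 → fail=15;  out {3}∪∅={3}
  n14('bcba'): parent n13 fail=15; on 'a' 15→11 → fail=17;  out {4}∪{0,7}={0,4,7}
  n5('aacca'): parent n4 fail=8; on 'a' 8→6 → fail=7;  out {1}∪{0,2}={0,1,2}

Scan:
i=0 'c': node 0→6
i=1 'b': node 6→15
i=2 'a': node 15→17 (via fail)  ** P0@[2:2],P7@[1:2]
i=3 'b': node 17→11 (via fail)
i=4 'a': node 11→17  ** P0@[4:4],P7@[3:4]
i=5 'b': node 17→11 (via fail)
i=6 'b': node 11→11 (via fail)
i=7 'a': node 11→17  ** P0@[7:7],P7@[6:7]
i=8 'b': node 17→11 (via fail)
i=9 'c': node 11→12
i=10 'c': node 12→8 (via fail)
i=11 'c': node 8→9
i=12 'c': node 9→9 (via fail)
i=13 'c': node 9→9 (via fail)
i=14 'c': node 9→9 (via fail)
i=15 'c': node 9→9 (via fail)
i=16 'b': node 9→10  ** P3@[13:16]
i=17 'c': node 10→16 (via fail)  ** P5@[15:17]
i=18 'b': node 16→13 (via fail)
i=19 'c': node 13→16 (via fail)  ** P5@[17:19]
i=20 'b': node 16→13 (via fail)
i=21 'a': node 13→14  ** P0@[21:21],P4@[18:21],P7@[20:21]
i=22 'c': node 14→18 (via fail)  ** P6@[20:22]
i=23 'b': node 18→15 (via fail)
i=24 'c': node 15→16  ** P5@[22:24]
i=25 'c': node 16→8 (via fail)
i=26 'a': node 8→7 (via fail)  ** P0@[26:26],P2@[25:26]
i=27 'c': node 7→6 (via fail)
i=28 'a': node 6→7  ** P0@[28:28],P2@[27:28]
i=29 'a': node 7→2 (via fail)  ** P0@[29:29]
i=30 'b': node 2→11 (via fail)
i=31 'c': node 11→12
i=32 'c': node 12→8 (via fail)

All matches (sorted): [[2,0],[2,7],[4,0],[4,7],[7,0],[7,7],[16,3],[17,5],[19,5],[21,0],[21,4],[21,7],[22,6],[24,5],[26,0],[26,2],[28,0],[28,2],[29,0]]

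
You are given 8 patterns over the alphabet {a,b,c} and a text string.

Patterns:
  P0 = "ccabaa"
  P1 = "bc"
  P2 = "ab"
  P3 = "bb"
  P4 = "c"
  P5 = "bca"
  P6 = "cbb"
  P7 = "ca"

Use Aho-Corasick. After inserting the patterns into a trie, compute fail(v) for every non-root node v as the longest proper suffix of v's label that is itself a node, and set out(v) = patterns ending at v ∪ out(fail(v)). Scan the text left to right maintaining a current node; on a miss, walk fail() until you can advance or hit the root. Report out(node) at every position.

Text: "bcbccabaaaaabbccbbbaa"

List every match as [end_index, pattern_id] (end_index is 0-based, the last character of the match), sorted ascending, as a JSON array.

Build automaton:
Trie (insert patterns):
  n0 'ε': a→9 b→7 c→1
  n1 'c': a→15 b→13 c→2  ←P4
  n2 'cc': a→3
  n3 'cca': b→4
  n4 'ccab': a→5
  n5 'ccaba': a→6
  n6 'ccabaa': ·  ←P0
  n7 'b': b→11 c→8
  n8 'bc': a→12  ←P1
  n9 'a': b→10
  n10 'ab': ·  ←P2
  n11 'bb': ·  ←P3
  n12 'bca': ·  ←P5
  n13 'cb': b→14
  n14 'cbb': ·  ←P6
  n15 'ca': ·  ←P7

Failure links (BFS by depth):
  fail(1) 'c': from fail(0)=0 chase 'c': 0 ⇒ 0;  out={4}∪out(0)={4}
  fail(7) 'b': from fail(0)=0 chase 'b': 0 ⇒ 0;  out=∅∪out(0)=∅
  fail(9) 'a': from fail(0)=0 chase 'a': 0 ⇒ 0;  out=∅∪out(0)=∅
  fail(2) 'cc': from fail(1)=0 chase 'c': 0 ⇒ 1;  out=∅∪out(1)={4}
  fail(8) 'bc': from fail(7)=0 chase 'c': 0 ⇒ 1;  out={1}∪out(1)={1,4}
  fail(10) 'ab': from fail(9)=0 chase 'b': 0 ⇒ 7;  out={2}∪out(7)={2}
  fail(11) 'bb': from fail(7)=0 chase 'b': 0 ⇒ 7;  out={3}∪out(7)={3}
  fail(13) 'cb': from fail(1)=0 chase 'b': 0 ⇒ 7;  out=∅∪out(7)=∅
  fail(15) 'ca': from fail(1)=0 chase 'a': 0 ⇒ 9;  out={7}∪out(9)={7}
  fail(3) 'cca': from fail(2)=1 chase 'a': 1 ⇒ 15;  out=∅∪out(15)={7}
  fail(12) 'bca': from fail(8)=1 chase 'a': 1 ⇒ 15;  out={5}∪out(15)={5,7}
  fail(14) 'cbb': from fail(13)=7 chase 'b': 7 ⇒ 11;  out={6}∪out(11)={3,6}
  fail(4) 'ccab': from fail(3)=15 chase 'b': 15→9 ⇒ 10;  out=∅∪out(10)={2}
  fail(5) 'ccaba': from fail(4)=10 chase 'a': 10→7→0 ⇒ 9;  out=∅∪out(9)=∅
  fail(6) 'ccabaa': from fail(5)=9 chase 'a': 9→0 ⇒ 9;  out={0}∪out(9)={0}

Scan:
i=0 'b': node 0→7
i=1 'c': node 7→8  → match P1@[0:1],P4@[1:1]
i=2 'b': node 8→13 ·f
i=3 'c': node 13→8 ·f  → match P1@[2:3],P4@[3:3]
i=4 'c': node 8→2 ·f  → match P4@[4:4]
i=5 'a': node 2→3  → match P7@[4:5]
i=6 'b': node 3→4  → match P2@[5:6]
i=7 'a': node 4→5
i=8 'a': node 5→6  → match P0@[3:8]
i=9 'a': node 6→9 ·f
i=10 'a': node 9→9 ·f
i=11 'a': node 9→9 ·f
i=12 'b': node 9→10  → match P2@[11:12]
i=13 'b': node 10→11 ·f  → match P3@[12:13]
i=14 'c': node 11→8 ·f  → match P1@[13:14],P4@[14:14]
i=15 'c': node 8→2 ·f  → match P4@[15:15]
i=16 'b': node 2→13 ·f
i=17 'b': node 13→14  → match P3@[16:17],P6@[15:17]
i=18 'b': node 14→11 ·f  → match P3@[17:18]
i=19 'a': node 11→9 ·f
i=20 'a': node 9→9 ·f

All matches (sorted): [[1,1],[1,4],[3,1],[3,4],[4,4],[5,7],[6,2],[8,0],[12,2],[13,3],[14,1],[14,4],[15,4],[17,3],[17,6],[18,3]]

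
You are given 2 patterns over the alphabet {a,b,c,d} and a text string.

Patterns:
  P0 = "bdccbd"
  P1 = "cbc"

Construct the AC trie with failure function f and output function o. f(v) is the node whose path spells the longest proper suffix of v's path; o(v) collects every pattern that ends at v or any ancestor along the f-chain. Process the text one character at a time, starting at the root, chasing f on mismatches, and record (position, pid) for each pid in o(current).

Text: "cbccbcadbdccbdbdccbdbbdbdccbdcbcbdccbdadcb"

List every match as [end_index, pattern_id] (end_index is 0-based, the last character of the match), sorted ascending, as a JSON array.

Build automaton:
Trie nodes:
  0='ε' goto b→1 c→7
  1='b' goto d→2
  2='bd' goto c→3
  3='bdc' goto c→4
  4='bdcc' goto b→5
  5='bdccb' goto d→6
  6='bdccbd' goto ·  ←P0
  7='c' goto b→8
  8='cb' goto c→9
  9='cbc' goto ·  ←P1

Failure links (BFS by depth):
  n1('b'): parent n0 fail=0; on 'b' 0 → fail=0;  out ∅∪∅=∅
  n7('c'): parent n0 fail=0; on 'c' 0 → fail=0;  out ∅∪∅=∅
  n2('bd'): parent n1 fail=0; on 'd' 0 → fail=0;  out ∅∪∅=∅
  n8('cb'): parent n7 fail=0; on 'b' 0 → fail=1;  out ∅∪∅=∅
  n3('bdc'): parent n2 fail=0; on 'c' 0 → fail=7;  out ∅∪∅=∅
  n9('cbc'): parent n8 fail=1; on 'c' 1→0 → fail=7;  out {1}∪∅={1}
  n4('bdcc'): parent n3 fail=7; on 'c' 7→0 → fail=7;  out ∅∪∅=∅
  n5('bdccb'): parent n4 fail=7; on 'b' 7 → fail=8;  out ∅∪∅=∅
  n6('bdccbd'): parent n5 fail=8; on 'd' 8→1 → fail=2;  out {0}∪∅={0}

Text stream:
i=0 'c': node 0→7
i=1 'b': node 7→8
i=2 'c': node 8→9  ** P1@[0:2]
i=3 'c': node 9→7 (fail-walked)
i=4 'b': node 7→8
i=5 'c': node 8→9  ** P1@[3:5]
i=6 'a': node 9→0 (fail-walked)
i=7 'd': node 0→0
i=8 'b': node 0→1
i=9 'd': node 1→2
i=10 'c': node 2→3
i=11 'c': node 3→4
i=12 'b': node 4→5
i=13 'd': node 5→6  ** P0@[8:13]
i=14 'b': node 6→1 (fail-walked)
i=15 'd': node 1→2
i=16 'c': node 2→3
i=17 'c': node 3→4
i=18 'b': node 4→5
i=19 'd': node 5→6  ** P0@[14:19]
i=20 'b': node 6→1 (fail-walked)
i=21 'b': node 1→1 (fail-walked)
i=22 'd': node 1→2
i=23 'b': node 2→1 (fail-walked)
i=24 'd': node 1→2
i=25 'c': node 2→3
i=26 'c': node 3→4
i=27 'b': node 4→5
i=28 'd': node 5→6  ** P0@[23:28]
i=29 'c': node 6→3 (fail-walked)
i=30 'b': node 3→8 (fail-walked)
i=31 'c': node 8→9  ** P1@[29:31]
i=32 'b': node 9→8 (fail-walked)
i=33 'd': node 8→2 (fail-walked)
i=34 'c': node 2→3
i=35 'c': node 3→4
i=36 'b': node 4→5
i=37 'd': node 5→6  ** P0@[32:37]
i=38 'a': node 6→0 (fail-walked)
i=39 'd': node 0→0
i=40 'c': node 0→7
i=41 'b': node 7→8

All matches (sorted): [[2,1],[5,1],[13,0],[19,0],[28,0],[31,1],[37,0]]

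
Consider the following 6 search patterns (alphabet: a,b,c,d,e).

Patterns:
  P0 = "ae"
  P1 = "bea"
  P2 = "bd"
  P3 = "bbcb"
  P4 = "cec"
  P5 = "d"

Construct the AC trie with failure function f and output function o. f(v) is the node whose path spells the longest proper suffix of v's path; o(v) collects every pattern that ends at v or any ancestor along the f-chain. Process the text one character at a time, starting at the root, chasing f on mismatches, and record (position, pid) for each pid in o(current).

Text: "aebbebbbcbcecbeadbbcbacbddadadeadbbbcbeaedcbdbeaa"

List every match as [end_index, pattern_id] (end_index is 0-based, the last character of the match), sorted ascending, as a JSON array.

Build:
Trie (insert patterns):
  n0 'ε': a→1 b→3 c→10 d→13
  n1 'a': e→2
  n2 'ae': ·  [P0 ends]
  n3 'b': b→7 d→6 e→4
  n4 'be': a→5
  n5 'bea': ·  [P1 ends]
  n6 'bd': ·  [P2 ends]
  n7 'bb': c→8
  n8 'bbc': b→9
  n9 'bbcb': ·  [P3 ends]
  n10 'c': e→11
  n11 'ce': c→12
  n12 'cec': ·  [P4 ends]
  n13 'd': ·  [P5 ends]

Failure links (BFS by depth):
  n1('a'): parent n0 fail=0; on 'a' 0 → fail=0;  out ∅∪∅=∅
  n3('b'): parent n0 fail=0; on 'b' 0 → fail=0;  out ∅∪∅=∅
  n10('c'): parent n0 fail=0; on 'c' 0 → fail=0;  out ∅∪∅=∅
  n13('d'): parent n0 fail=0; on 'd' 0 → fail=0;  out {5}∪∅={5}
  n2('ae'): parent n1 fail=0; on 'e' 0 → fail=0;  out {0}∪∅={0}
  n4('be'): parent n3 fail=0; on 'e' 0 → fail=0;  out ∅∪∅=∅
  n6('bd'): parent n3 fail=0; on 'd' 0 → fail=13;  out {2}∪{5}={2,5}
  n7('bb'): parent n3 fail=0; on 'b' 0 → fail=3;  out ∅∪∅=∅
  n11('ce'): parent n10 fail=0; on 'e' 0 → fail=0;  out ∅∪∅=∅
  n5('bea'): parent n4 fail=0; on 'a' 0 → fail=1;  out {1}∪∅={1}
  n8('bbc'): parent n7 fail=3; on 'c' 3→0 → fail=10;  out ∅∪∅=∅
  n12('cec'): parent n11 fail=0; on 'c' 0 → fail=10;  out {4}∪∅={4}
  n9('bbcb'): parent n8 fail=10; on 'b' 10→0 → fail=3;  out {3}∪∅={3}

Scan:
[0] read 'a'  n0⇒n1
[1] read 'e'  n1⇒n2  → match P0@[0:1]
[2] read 'b'  n2⇒n3 ·f
[3] read 'b'  n3⇒n7
[4] read 'e'  n7⇒n4 ·f
[5] read 'b'  n4⇒n3 ·f
[6] read 'b'  n3⇒n7
[7] read 'b'  n7⇒n7 ·f
[8] read 'c'  n7⇒n8
[9] read 'b'  n8⇒n9  → match P3@[6:9]
[10] read 'c'  n9⇒n10 ·f
[11] read 'e'  n10⇒n11
[12] read 'c'  n11⇒n12  → match P4@[10:12]
[13] read 'b'  n12⇒n3 ·f
[14] read 'e'  n3⇒n4
[15] read 'a'  n4⇒n5  → match P1@[13:15]
[16] read 'd'  n5⇒n13 ·f  → match P5@[16:16]
[17] read 'b'  n13⇒n3 ·f
[18] read 'b'  n3⇒n7
[19] read 'c'  n7⇒n8
[20] read 'b'  n8⇒n9  → match P3@[17:20]
[21] read 'a'  n9⇒n1 ·f
[22] read 'c'  n1⇒n10 ·f
[23] read 'b'  n10⇒n3 ·f
[24] read 'd'  n3⇒n6  → match P2@[23:24],P5@[24:24]
[25] read 'd'  n6⇒n13 ·f  → match P5@[25:25]
[26] read 'a'  n13⇒n1 ·f
[27] read 'd'  n1⇒n13 ·f  → match P5@[27:27]
[28] read 'a'  n13⇒n1 ·f
[29] read 'd'  n1⇒n13 ·f  → match P5@[29:29]
[30] read 'e'  n13⇒n0 ·f
[31] read 'a'  n0⇒n1
[32] read 'd'  n1⇒n13 ·f  → match P5@[32:32]
[33] read 'b'  n13⇒n3 ·f
[34] read 'b'  n3⇒n7
[35] read 'b'  n7⇒n7 ·f
[36] read 'c'  n7⇒n8
[37] read 'b'  n8⇒n9  → match P3@[34:37]
[38] read 'e'  n9⇒n4 ·f
[39] read 'a'  n4⇒n5  → match P1@[37:39]
[40] read 'e'  n5⇒n2 ·f  → match P0@[39:40]
[41] read 'd'  n2⇒n13 ·f  → match P5@[41:41]
[42] read 'c'  n13⇒n10 ·f
[43] read 'b'  n10⇒n3 ·f
[44] read 'd'  n3⇒n6  → match P2@[43:44],P5@[44:44]
[45] read 'b'  n6⇒n3 ·f
[46] read 'e'  n3⇒n4
[47] read 'a'  n4⇒n5  → match P1@[45:47]
[48] read 'a'  n5⇒n1 ·f

All matches (sorted): [[1,0],[9,3],[12,4],[15,1],[16,5],[20,3],[24,2],[24,5],[25,5],[27,5],[29,5],[32,5],[37,3],[39,1],[40,0],[41,5],[44,2],[44,5],[47,1]]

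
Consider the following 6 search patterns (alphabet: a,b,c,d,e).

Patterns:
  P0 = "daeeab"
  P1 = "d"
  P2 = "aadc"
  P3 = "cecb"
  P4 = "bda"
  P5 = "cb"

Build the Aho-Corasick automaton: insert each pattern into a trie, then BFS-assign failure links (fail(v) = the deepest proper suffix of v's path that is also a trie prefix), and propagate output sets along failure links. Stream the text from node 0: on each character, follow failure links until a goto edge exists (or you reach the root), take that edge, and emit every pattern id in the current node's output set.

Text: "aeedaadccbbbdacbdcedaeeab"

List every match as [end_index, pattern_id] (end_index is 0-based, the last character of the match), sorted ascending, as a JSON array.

Build:
Trie (insert patterns):
  0='ε' goto a→7 b→15 c→11 d→1
  1='d' goto a→2  ←P1
  2='da' goto e→3
  3='dae' goto e→4
  4='daee' goto a→5
  5='daeea' goto b→6
  6='daeeab' goto ·  ←P0
  7='a' goto a→8
  8='aa' goto d→9
  9='aad' goto c→10
  10='aadc' goto ·  ←P2
  11='c' goto b→18 e→12
  12='ce' goto c→13
  13='cec' goto b→14
  14='cecb' goto ·  ←P3
  15='b' goto d→16
  16='bd' goto a→17
  17='bda' goto ·  ←P4
  18='cb' goto ·  ←P5

Failure links (BFS by depth):
  n1('d'): parent n0 fail=0; on 'd' 0 → fail=0;  out {1}∪∅={1}
  n7('a'): parent n0 fail=0; on 'a' 0 → fail=0;  out ∅∪∅=∅
  n11('c'): parent n0 fail=0; on 'c' 0 → fail=0;  out ∅∪∅=∅
  n15('b'): parent n0 fail=0; on 'b' 0 → fail=0;  out ∅∪∅=∅
  n2('da'): parent n1 fail=0; on 'a' 0 → fail=7;  out ∅∪∅=∅
  n8('aa'): parent n7 fail=0; on 'a' 0 → fail=7;  out ∅∪∅=∅
  n12('ce'): parent n11 fail=0; on 'e' 0 → fail=0;  out ∅∪∅=∅
  n16('bd'): parent n15 fail=0; on 'd' 0 → fail=1;  out ∅∪{1}={1}
  n18('cb'): parent n11 fail=0; on 'b' 0 → fail=15;  out {5}∪∅={5}
  n3('dae'): parent n2 fail=7; on 'e' 7→0 → fail=0;  out ∅∪∅=∅
  n9('aad'): parent n8 fail=7; on 'd' 7→0 → fail=1;  out ∅∪{1}={1}
  n13('cec'): parent n12 fail=0; on 'c' 0 → fail=11;  out ∅∪∅=∅
  n17('bda'): parent n16 fail=1; on 'a' 1 → fail=2;  out {4}∪∅={4}
  n4('daee'): parent n3 fail=0; on 'e' 0 → fail=0;  out ∅∪∅=∅
  n10('aadc'): parent n9 fail=1; on 'c' 1→0 → fail=11;  out {2}∪∅={2}
  n14('cecb'): parent n13 fail=11; on 'b' 11 → fail=18;  out {3}∪{5}={3,5}
  n5('daeea'): parent n4 fail=0; on 'a' 0 → fail=7;  out ∅∪∅=∅
  n6('daeeab'): parent n5 fail=7; on 'b' 7→0 → fail=15;  out {0}∪∅={0}

Run:
pos 0 'a': at 7
pos 1 'e': at 0 ·f
pos 2 'e': at 0
pos 3 'd': at 1  ** P1@[3:3]
pos 4 'a': at 2
pos 5 'a': at 8 ·f
pos 6 'd': at 9  ** P1@[6:6]
pos 7 'c': at 10  ** P2@[4:7]
pos 8 'c': at 11 ·f
pos 9 'b': at 18  ** P5@[8:9]
pos 10 'b': at 15 ·f
pos 11 'b': at 15 ·f
pos 12 'd': at 16  ** P1@[12:12]
pos 13 'a': at 17  ** P4@[11:13]
pos 14 'c': at 11 ·f
pos 15 'b': at 18  ** P5@[14:15]
pos 16 'd': at 16 ·f  ** P1@[16:16]
pos 17 'c': at 11 ·f
pos 18 'e': at 12
pos 19 'd': at 1 ·f  ** P1@[19:19]
pos 20 'a': at 2
pos 21 'e': at 3
pos 22 'e': at 4
pos 23 'a': at 5
pos 24 'b': at 6  ** P0@[19:24]

All matches (sorted): [[3,1],[6,1],[7,2],[9,5],[12,1],[13,4],[15,5],[16,1],[19,1],[24,0]]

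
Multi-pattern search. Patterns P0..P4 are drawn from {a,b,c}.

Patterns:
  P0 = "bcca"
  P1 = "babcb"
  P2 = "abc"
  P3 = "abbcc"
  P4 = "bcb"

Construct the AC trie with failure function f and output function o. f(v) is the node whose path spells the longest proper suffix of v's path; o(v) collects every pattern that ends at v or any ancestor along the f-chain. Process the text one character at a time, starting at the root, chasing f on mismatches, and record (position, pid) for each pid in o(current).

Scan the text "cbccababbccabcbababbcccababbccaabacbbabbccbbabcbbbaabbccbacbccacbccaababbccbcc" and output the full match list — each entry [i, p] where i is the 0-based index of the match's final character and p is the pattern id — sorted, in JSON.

Build automaton:
Trie nodes:
  0='ε' goto a→9 b→1
  1='b' goto a→5 c→2
  2='bc' goto b→15 c→3
  3='bcc' goto a→4
  4='bcca' goto ·  ←P0
  5='ba' goto b→6
  6='bab' goto c→7
  7='babc' goto b→8
  8='babcb' goto ·  ←P1
  9='a' goto b→10
  10='ab' goto b→12 c→11
  11='abc' goto ·  ←P2
  12='abb' goto c→13
  13='abbc' goto c→14
  14='abbcc' goto ·  ←P3
  15='bcb' goto ·  ←P4

BFS fail/out derivation:
  fail(1) 'b': from fail(0)=0 chase 'b': 0 ⇒ 0;  out=∅∪out(0)=∅
  fail(9) 'a': from fail(0)=0 chase 'a': 0 ⇒ 0;  out=∅∪out(0)=∅
  fail(2) 'bc': from fail(1)=0 chase 'c': 0 ⇒ 0;  out=∅∪out(0)=∅
  fail(5) 'ba': from fail(1)=0 chase 'a': 0 ⇒ 9;  out=∅∪out(9)=∅
  fail(10) 'ab': from fail(9)=0 chase 'b': 0 ⇒ 1;  out=∅∪out(1)=∅
  fail(3) 'bcc': from fail(2)=0 chase 'c': 0 ⇒ 0;  out=∅∪out(0)=∅
  fail(6) 'bab': from fail(5)=9 chase 'b': 9 ⇒ 10;  out=∅∪out(10)=∅
  fail(11) 'abc': from fail(10)=1 chase 'c': 1 ⇒ 2;  out={2}∪out(2)={2}
  fail(12) 'abb': from fail(10)=1 chase 'b': 1→0 ⇒ 1;  out=∅∪out(1)=∅
  fail(15) 'bcb': from fail(2)=0 chase 'b': 0 ⇒ 1;  out={4}∪out(1)={4}
  fail(4) 'bcca': from fail(3)=0 chase 'a': 0 ⇒ 9;  out={0}∪out(9)={0}
  fail(7) 'babc': from fail(6)=10 chase 'c': 10 ⇒ 11;  out=∅∪out(11)={2}
  fail(13) 'abbc': from fail(12)=1 chase 'c': 1 ⇒ 2;  out=∅∪out(2)=∅
  fail(8) 'babcb': from fail(7)=11 chase 'b': 11→2 ⇒ 15;  out={1}∪out(15)={1,4}
  fail(14) 'abbcc': from fail(13)=2 chase 'c': 2 ⇒ 3;  out={3}∪out(3)={3}

Run:
pos 0 'c': at 0
pos 1 'b': at 1
pos 2 'c': at 2
pos 3 'c': at 3
pos 4 'a': at 4  → match P0@[1:4]
pos 5 'b': at 10 (fail-walked)
pos 6 'a': at 5 (fail-walked)
pos 7 'b': at 6
pos 8 'b': at 12 (fail-walked)
pos 9 'c': at 13
pos 10 'c': at 14  → match P3@[6:10]
pos 11 'a': at 4 (fail-walked)  → match P0@[8:11]
pos 12 'b': at 10 (fail-walked)
pos 13 'c': at 11  → match P2@[11:13]
pos 14 'b': at 15 (fail-walked)  → match P4@[12:14]
pos 15 'a': at 5 (fail-walked)
pos 16 'b': at 6
pos 17 'a': at 5 (fail-walked)
pos 18 'b': at 6
pos 19 'b': at 12 (fail-walked)
pos 20 'c': at 13
pos 21 'c': at 14  → match P3@[17:21]
pos 22 'c': at 0 (fail-walked)
pos 23 'a': at 9
pos 24 'b': at 10
pos 25 'a': at 5 (fail-walked)
pos 26 'b': at 6
pos 27 'b': at 12 (fail-walked)
pos 28 'c': at 13
pos 29 'c': at 14  → match P3@[25:29]
pos 30 'a': at 4 (fail-walked)  → match P0@[27:30]
pos 31 'a': at 9 (fail-walked)
pos 32 'b': at 10
pos 33 'a': at 5 (fail-walked)
pos 34 'c': at 0 (fail-walked)
pos 35 'b': at 1
pos 36 'b': at 1 (fail-walked)
pos 37 'a': at 5
pos 38 'b': at 6
pos 39 'b': at 12 (fail-walked)
pos 40 'c': at 13
pos 41 'c': at 14  → match P3@[37:41]
pos 42 'b': at 1 (fail-walked)
pos 43 'b': at 1 (fail-walked)
pos 44 'a': at 5
pos 45 'b': at 6
pos 46 'c': at 7  → match P2@[44:46]
pos 47 'b': at 8  → match P1@[43:47],P4@[45:47]
pos 48 'b': at 1 (fail-walked)
pos 49 'b': at 1 (fail-walked)
pos 50 'a': at 5
pos 51 'a': at 9 (fail-walked)
pos 52 'b': at 10
pos 53 'b': at 12
pos 54 'c': at 13
pos 55 'c': at 14  → match P3@[51:55]
pos 56 'b': at 1 (fail-walked)
pos 57 'a': at 5
pos 58 'c': at 0 (fail-walked)
pos 59 'b': at 1
pos 60 'c': at 2
pos 61 'c': at 3
pos 62 'a': at 4  → match P0@[59:62]
pos 63 'c': at 0 (fail-walked)
pos 64 'b': at 1
pos 65 'c': at 2
pos 66 'c': at 3
pos 67 'a': at 4  → match P0@[64:67]
pos 68 'a': at 9 (fail-walked)
pos 69 'b': at 10
pos 70 'a': at 5 (fail-walked)
pos 71 'b': at 6
pos 72 'b': at 12 (fail-walked)
pos 73 'c': at 13
pos 74 'c': at 14  → match P3@[70:74]
pos 75 'b': at 1 (fail-walked)
pos 76 'c': at 2
pos 77 'c': at 3

Result: [[4,0],[10,3],[11,0],[13,2],[14,4],[21,3],[29,3],[30,0],[41,3],[46,2],[47,1],[47,4],[55,3],[62,0],[67,0],[74,3]]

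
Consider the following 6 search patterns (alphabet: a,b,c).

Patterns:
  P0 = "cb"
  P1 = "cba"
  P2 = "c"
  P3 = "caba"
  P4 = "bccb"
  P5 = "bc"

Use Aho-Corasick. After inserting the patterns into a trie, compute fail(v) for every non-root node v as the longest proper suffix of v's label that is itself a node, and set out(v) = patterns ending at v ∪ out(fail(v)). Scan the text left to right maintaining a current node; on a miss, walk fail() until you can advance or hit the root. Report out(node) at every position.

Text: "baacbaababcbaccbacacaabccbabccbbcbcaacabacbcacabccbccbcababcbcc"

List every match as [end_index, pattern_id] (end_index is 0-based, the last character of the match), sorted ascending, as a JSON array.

Build:
Trie nodes:
  n0 'ε': b→7 c→1
  n1 'c': a→4 b→2  [P2 ends]
  n2 'cb': a→3  [P0 ends]
  n3 'cba': ·  [P1 ends]
  n4 'ca': b→5
  n5 'cab': a→6
  n6 'caba': ·  [P3 ends]
  n7 'b': c→8
  n8 'bc': c→9  [P5 ends]
  n9 'bcc': b→10
  n10 'bccb': ·  [P4 ends]

BFS fail/out derivation:
  n1('c'): parent n0 fail=0; on 'c' 0 → fail=0;  out {2}∪∅={2}
  n7('b'): parent n0 fail=0; on 'b' 0 → fail=0;  out ∅∪∅=∅
  n2('cb'): parent n1 fail=0; on 'b' 0 → fail=7;  out {0}∪∅={0}
  n4('ca'): parent n1 fail=0; on 'a' 0 → fail=0;  out ∅∪∅=∅
  n8('bc'): parent n7 fail=0; on 'c' 0 → fail=1;  out {5}∪{2}={2,5}
  n3('cba'): parent n2 fail=7; on 'a' 7→0 → fail=0;  out {1}∪∅={1}
  n5('cab'): parent n4 fail=0; on 'b' 0 → fail=7;  out ∅∪∅=∅
  n9('bcc'): parent n8 fail=1; on 'c' 1→0 → fail=1;  out ∅∪{2}={2}
  n6('caba'): parent n5 fail=7; on 'a' 7→0 → fail=0;  out {3}∪∅={3}
  n10('bccb'): parent n9 fail=1; on 'b' 1 → fail=2;  out {4}∪{0}={0,4}

Run:
[0] read 'b'  n0⇒n7
[1] read 'a'  n7⇒n0 ·f
[2] read 'a'  n0⇒n0
[3] read 'c'  n0⇒n1  emit P2@[3:3]
[4] read 'b'  n1⇒n2  emit P0@[3:4]
[5] read 'a'  n2⇒n3  emit P1@[3:5]
[6] read 'a'  n3⇒n0 ·f
[7] read 'b'  n0⇒n7
[8] read 'a'  n7⇒n0 ·f
[9] read 'b'  n0⇒n7
[10] read 'c'  n7⇒n8  emit P2@[10:10],P5@[9:10]
[11] read 'b'  n8⇒n2 ·f  emit P0@[10:11]
[12] read 'a'  n2⇒n3  emit P1@[10:12]
[13] read 'c'  n3⇒n1 ·f  emit P2@[13:13]
[14] read 'c'  n1⇒n1 ·f  emit P2@[14:14]
[15] read 'b'  n1⇒n2  emit P0@[14:15]
[16] read 'a'  n2⇒n3  emit P1@[14:16]
[17] read 'c'  n3⇒n1 ·f  emit P2@[17:17]
[18] read 'a'  n1⇒n4
[19] read 'c'  n4⇒n1 ·f  emit P2@[19:19]
[20] read 'a'  n1⇒n4
[21] read 'a'  n4⇒n0 ·f
[22] read 'b'  n0⇒n7
[23] read 'c'  n7⇒n8  emit P2@[23:23],P5@[22:23]
[24] read 'c'  n8⇒n9  emit P2@[24:24]
[25] read 'b'  n9⇒n10  emit P0@[24:25],P4@[22:25]
[26] read 'a'  n10⇒n3 ·f  emit P1@[24:26]
[27] read 'b'  n3⇒n7 ·f
[28] read 'c'  n7⇒n8  emit P2@[28:28],P5@[27:28]
[29] read 'c'  n8⇒n9  emit P2@[29:29]
[30] read 'b'  n9⇒n10  emit P0@[29:30],P4@[27:30]
[31] read 'b'  n10⇒n7 ·f
[32] read 'c'  n7⇒n8  emit P2@[32:32],P5@[31:32]
[33] read 'b'  n8⇒n2 ·f  emit P0@[32:33]
[34] read 'c'  n2⇒n8 ·f  emit P2@[34:34],P5@[33:34]
[35] read 'a'  n8⇒n4 ·f
[36] read 'a'  n4⇒n0 ·f
[37] read 'c'  n0⇒n1  emit P2@[37:37]
[38] read 'a'  n1⇒n4
[39] read 'b'  n4⇒n5
[40] read 'a'  n5⇒n6  emit P3@[37:40]
[41] read 'c'  n6⇒n1 ·f  emit P2@[41:41]
[42] read 'b'  n1⇒n2  emit P0@[41:42]
[43] read 'c'  n2⇒n8 ·f  emit P2@[43:43],P5@[42:43]
[44] read 'a'  n8⇒n4 ·f
[45] read 'c'  n4⇒n1 ·f  emit P2@[45:45]
[46] read 'a'  n1⇒n4
[47] read 'b'  n4⇒n5
[48] read 'c'  n5⇒n8 ·f  emit P2@[48:48],P5@[47:48]
[49] read 'c'  n8⇒n9  emit P2@[49:49]
[50] read 'b'  n9⇒n10  emit P0@[49:50],P4@[47:50]
[51] read 'c'  n10⇒n8 ·f  emit P2@[51:51],P5@[50:51]
[52] read 'c'  n8⇒n9  emit P2@[52:52]
[53] read 'b'  n9⇒n10  emit P0@[52:53],P4@[50:53]
[54] read 'c'  n10⇒n8 ·f  emit P2@[54:54],P5@[53:54]
[55] read 'a'  n8⇒n4 ·f
[56] read 'b'  n4⇒n5
[57] read 'a'  n5⇒n6  emit P3@[54:57]
[58] read 'b'  n6⇒n7 ·f
[59] read 'c'  n7⇒n8  emit P2@[59:59],P5@[58:59]
[60] read 'b'  n8⇒n2 ·f  emit P0@[59:60]
[61] read 'c'  n2⇒n8 ·f  emit P2@[61:61],P5@[60:61]
[62] read 'c'  n8⇒n9  emit P2@[62:62]

All matches (sorted): [[3,2],[4,0],[5,1],[10,2],[10,5],[11,0],[12,1],[13,2],[14,2],[15,0],[16,1],[17,2],[19,2],[23,2],[23,5],[24,2],[25,0],[25,4],[26,1],[28,2],[28,5],[29,2],[30,0],[30,4],[32,2],[32,5],[33,0],[34,2],[34,5],[37,2],[40,3],[41,2],[42,0],[43,2],[43,5],[45,2],[48,2],[48,5],[49,2],[50,0],[50,4],[51,2],[51,5],[52,2],[53,0],[53,4],[54,2],[54,5],[57,3],[59,2],[59,5],[60,0],[61,2],[61,5],[62,2]]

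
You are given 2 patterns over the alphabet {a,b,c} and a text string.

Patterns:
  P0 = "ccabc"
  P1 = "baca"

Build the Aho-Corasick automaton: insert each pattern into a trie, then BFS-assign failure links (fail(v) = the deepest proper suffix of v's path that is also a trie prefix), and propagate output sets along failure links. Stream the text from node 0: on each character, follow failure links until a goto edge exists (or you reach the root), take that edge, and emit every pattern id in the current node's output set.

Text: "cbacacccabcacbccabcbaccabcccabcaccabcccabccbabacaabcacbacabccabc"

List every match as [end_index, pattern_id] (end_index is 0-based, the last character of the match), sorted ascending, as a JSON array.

Build:
Trie nodes:
  0='ε' goto b→6 c→1
  1='c' goto c→2
  2='cc' goto a→3
  3='cca' goto b→4
  4='ccab' goto c→5
  5='ccabc' goto ·  ←P0
  6='b' goto a→7
  7='ba' goto c→8
  8='bac' goto a→9
  9='baca' goto ·  ←P1

Failure links (BFS by depth):
  fail(1) 'c': from fail(0)=0 chase 'c': 0 ⇒ 0;  out=∅∪out(0)=∅
  fail(6) 'b': from fail(0)=0 chase 'b': 0 ⇒ 0;  out=∅∪out(0)=∅
  fail(2) 'cc': from fail(1)=0 chase 'c': 0 ⇒ 1;  out=∅∪out(1)=∅
  fail(7) 'ba': from fail(6)=0 chase 'a': 0 ⇒ 0;  out=∅∪out(0)=∅
  fail(3) 'cca': from fail(2)=1 chase 'a': 1→0 ⇒ 0;  out=∅∪out(0)=∅
  fail(8) 'bac': from fail(7)=0 chase 'c': 0 ⇒ 1;  out=∅∪out(1)=∅
  fail(4) 'ccab': from fail(3)=0 chase 'b': 0 ⇒ 6;  out=∅∪out(6)=∅
  fail(9) 'baca': from fail(8)=1 chase 'a': 1→0 ⇒ 0;  out={1}∪out(0)={1}
  fail(5) 'ccabc': from fail(4)=6 chase 'c': 6→0 ⇒ 1;  out={0}∪out(1)={0}

Scan:
[0] read 'c'  n0⇒n1
[1] read 'b'  n1⇒n6 (via fail)
[2] read 'a'  n6⇒n7
[3] read 'c'  n7⇒n8
[4] read 'a'  n8⇒n9  ** P1@[1:4]
[5] read 'c'  n9⇒n1 (via fail)
[6] read 'c'  n1⇒n2
[7] read 'c'  n2⇒n2 (via fail)
[8] read 'a'  n2⇒n3
[9] read 'b'  n3⇒n4
[10] read 'c'  n4⇒n5  ** P0@[6:10]
[11] read 'a'  n5⇒n0 (via fail)
[12] read 'c'  n0⇒n1
[13] read 'b'  n1⇒n6 (via fail)
[14] read 'c'  n6⇒n1 (via fail)
[15] read 'c'  n1⇒n2
[16] read 'a'  n2⇒n3
[17] read 'b'  n3⇒n4
[18] read 'c'  n4⇒n5  ** P0@[14:18]
[19] read 'b'  n5⇒n6 (via fail)
[20] read 'a'  n6⇒n7
[21] read 'c'  n7⇒n8
[22] read 'c'  n8⇒n2 (via fail)
[23] read 'a'  n2⇒n3
[24] read 'b'  n3⇒n4
[25] read 'c'  n4⇒n5  ** P0@[21:25]
[26] read 'c'  n5⇒n2 (via fail)
[27] read 'c'  n2⇒n2 (via fail)
[28] read 'a'  n2⇒n3
[29] read 'b'  n3⇒n4
[30] read 'c'  n4⇒n5  ** P0@[26:30]
[31] read 'a'  n5⇒n0 (via fail)
[32] read 'c'  n0⇒n1
[33] read 'c'  n1⇒n2
[34] read 'a'  n2⇒n3
[35] read 'b'  n3⇒n4
[36] read 'c'  n4⇒n5  ** P0@[32:36]
[37] read 'c'  n5⇒n2 (via fail)
[38] read 'c'  n2⇒n2 (via fail)
[39] read 'a'  n2⇒n3
[40] read 'b'  n3⇒n4
[41] read 'c'  n4⇒n5  ** P0@[37:41]
[42] read 'c'  n5⇒n2 (via fail)
[43] read 'b'  n2⇒n6 (via fail)
[44] read 'a'  n6⇒n7
[45] read 'b'  n7⇒n6 (via fail)
[46] read 'a'  n6⇒n7
[47] read 'c'  n7⇒n8
[48] read 'a'  n8⇒n9  ** P1@[45:48]
[49] read 'a'  n9⇒n0 (via fail)
[50] read 'b'  n0⇒n6
[51] read 'c'  n6⇒n1 (via fail)
[52] read 'a'  n1⇒n0 (via fail)
[53] read 'c'  n0⇒n1
[54] read 'b'  n1⇒n6 (via fail)
[55] read 'a'  n6⇒n7
[56] read 'c'  n7⇒n8
[57] read 'a'  n8⇒n9  ** P1@[54:57]
[58] read 'b'  n9⇒n6 (via fail)
[59] read 'c'  n6⇒n1 (via fail)
[60] read 'c'  n1⇒n2
[61] read 'a'  n2⇒n3
[62] read 'b'  n3⇒n4
[63] read 'c'  n4⇒n5  ** P0@[59:63]

All matches (sorted): [[4,1],[10,0],[18,0],[25,0],[30,0],[36,0],[41,0],[48,1],[57,1],[63,0]]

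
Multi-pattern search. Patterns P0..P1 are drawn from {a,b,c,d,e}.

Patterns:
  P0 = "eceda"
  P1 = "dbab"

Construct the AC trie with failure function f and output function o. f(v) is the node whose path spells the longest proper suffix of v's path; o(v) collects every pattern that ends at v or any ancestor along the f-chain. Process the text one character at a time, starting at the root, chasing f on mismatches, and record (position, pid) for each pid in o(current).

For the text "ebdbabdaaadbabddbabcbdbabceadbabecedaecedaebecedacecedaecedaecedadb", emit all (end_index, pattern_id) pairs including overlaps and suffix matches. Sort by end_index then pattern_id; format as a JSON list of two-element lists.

Build:
Trie (insert patterns):
  0='ε' goto d→6 e→1
  1='e' goto c→2
  2='ec' goto e→3
  3='ece' goto d→4
  4='eced' goto a→5
  5='eceda' goto ·  ←P0
  6='d' goto b→7
  7='db' goto a→8
  8='dba' goto b→9
  9='dbab' goto ·  ←P1

BFS fail/out derivation:
  n1('e'): parent n0 fail=0; on 'e' 0 → fail=0;  out ∅∪∅=∅
  n6('d'): parent n0 fail=0; on 'd' 0 → fail=0;  out ∅∪∅=∅
  n2('ec'): parent n1 fail=0; on 'c' 0 → fail=0;  out ∅∪∅=∅
  n7('db'): parent n6 fail=0; on 'b' 0 → fail=0;  out ∅∪∅=∅
  n3('ece'): parent n2 fail=0; on 'e' 0 → fail=1;  out ∅∪∅=∅
  n8('dba'): parent n7 fail=0; on 'a' 0 → fail=0;  out ∅∪∅=∅
  n4('eced'): parent n3 fail=1; on 'd' 1→0 → fail=6;  out ∅∪∅=∅
  n9('dbab'): parent n8 fail=0; on 'b' 0 → fail=0;  out {1}∪∅={1}
  n5('eceda'): parent n4 fail=6; on 'a' 6→0 → fail=0;  out {0}∪∅={0}

Text stream:
i=0 'e': node 0→1
i=1 'b': node 1→0 ·f
i=2 'd': node 0→6
i=3 'b': node 6→7
i=4 'a': node 7→8
i=5 'b': node 8→9  → match P1@[2:5]
i=6 'd': node 9→6 ·f
i=7 'a': node 6→0 ·f
i=8 'a': node 0→0
i=9 'a': node 0→0
i=10 'd': node 0→6
i=11 'b': node 6→7
i=12 'a': node 7→8
i=13 'b': node 8→9  → match P1@[10:13]
i=14 'd': node 9→6 ·f
i=15 'd': node 6→6 ·f
i=16 'b': node 6→7
i=17 'a': node 7→8
i=18 'b': node 8→9  → match P1@[15:18]
i=19 'c': node 9→0 ·f
i=20 'b': node 0→0
i=21 'd': node 0→6
i=22 'b': node 6→7
i=23 'a': node 7→8
i=24 'b': node 8→9  → match P1@[21:24]
i=25 'c': node 9→0 ·f
i=26 'e': node 0→1
i=27 'a': node 1→0 ·f
i=28 'd': node 0→6
i=29 'b': node 6→7
i=30 'a': node 7→8
i=31 'b': node 8→9  → match P1@[28:31]
i=32 'e': node 9→1 ·f
i=33 'c': node 1→2
i=34 'e': node 2→3
i=35 'd': node 3→4
i=36 'a': node 4→5  → match P0@[32:36]
i=37 'e': node 5→1 ·f
i=38 'c': node 1→2
i=39 'e': node 2→3
i=40 'd': node 3→4
i=41 'a': node 4→5  → match P0@[37:41]
i=42 'e': node 5→1 ·f
i=43 'b': node 1→0 ·f
i=44 'e': node 0→1
i=45 'c': node 1→2
i=46 'e': node 2→3
i=47 'd': node 3→4
i=48 'a': node 4→5  → match P0@[44:48]
i=49 'c': node 5→0 ·f
i=50 'e': node 0→1
i=51 'c': node 1→2
i=52 'e': node 2→3
i=53 'd': node 3→4
i=54 'a': node 4→5  → match P0@[50:54]
i=55 'e': node 5→1 ·f
i=56 'c': node 1→2
i=57 'e': node 2→3
i=58 'd': node 3→4
i=59 'a': node 4→5  → match P0@[55:59]
i=60 'e': node 5→1 ·f
i=61 'c': node 1→2
i=62 'e': node 2→3
i=63 'd': node 3→4
i=64 'a': node 4→5  → match P0@[60:64]
i=65 'd': node 5→6 ·f
i=66 'b': node 6→7

Result: [[5,1],[13,1],[18,1],[24,1],[31,1],[36,0],[41,0],[48,0],[54,0],[59,0],[64,0]]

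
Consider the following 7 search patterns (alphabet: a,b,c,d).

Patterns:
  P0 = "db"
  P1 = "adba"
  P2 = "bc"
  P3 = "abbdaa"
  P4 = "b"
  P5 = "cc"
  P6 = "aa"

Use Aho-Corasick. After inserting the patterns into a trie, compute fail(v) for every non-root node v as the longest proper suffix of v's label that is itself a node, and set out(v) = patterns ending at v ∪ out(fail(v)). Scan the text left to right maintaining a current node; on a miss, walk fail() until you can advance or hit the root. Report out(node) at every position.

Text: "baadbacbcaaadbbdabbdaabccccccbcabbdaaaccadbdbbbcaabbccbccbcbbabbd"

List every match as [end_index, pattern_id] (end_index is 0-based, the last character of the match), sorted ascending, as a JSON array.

Build:
Trie nodes:
  n0 'ε': a→3 b→7 c→14 d→1
  n1 'd': b→2
  n2 'db': ·  ←P0
  n3 'a': a→16 b→9 d→4
  n4 'ad': b→5
  n5 'adb': a→6
  n6 'adba': ·  ←P1
  n7 'b': c→8  ←P4
  n8 'bc': ·  ←P2
  n9 'ab': b→10
  n10 'abb': d→11
  n11 'abbd': a→12
  n12 'abbda': a→13
  n13 'abbdaa': ·  ←P3
  n14 'c': c→15
  n15 'cc': ·  ←P5
  n16 'aa': ·  ←P6

Failure links (BFS by depth):
  n1('d'): parent n0 fail=0; on 'd' 0 → fail=0;  out ∅∪∅=∅
  n3('a'): parent n0 fail=0; on 'a' 0 → fail=0;  out ∅∪∅=∅
  n7('b'): parent n0 fail=0; on 'b' 0 → fail=0;  out {4}∪∅={4}
  n14('c'): parent n0 fail=0; on 'c' 0 → fail=0;  out ∅∪∅=∅
  n2('db'): parent n1 fail=0; on 'b' 0 → fail=7;  out {0}∪{4}={0,4}
  n4('ad'): parent n3 fail=0; on 'd' 0 → fail=1;  out ∅∪∅=∅
  n8('bc'): parent n7 fail=0; on 'c' 0 → fail=14;  out {2}∪∅={2}
  n9('ab'): parent n3 fail=0; on 'b' 0 → fail=7;  out ∅∪{4}={4}
  n15('cc'): parent n14 fail=0; on 'c' 0 → fail=14;  out {5}∪∅={5}
  n16('aa'): parent n3 fail=0; on 'a' 0 → fail=3;  out {6}∪∅={6}
  n5('adb'): parent n4 fail=1; on 'b' 1 → fail=2;  out ∅∪{0,4}={0,4}
  n10('abb'): parent n9 fail=7; on 'b' 7→0 → fail=7;  out ∅∪{4}={4}
  n6('adba'): parent n5 fail=2; on 'a' 2→7→0 → fail=3;  out {1}∪∅={1}
  n11('abbd'): parent n10 fail=7; on 'd' 7→0 → fail=1;  out ∅∪∅=∅
  n12('abbda'): parent n11 fail=1; on 'a' 1→0 → fail=3;  out ∅∪∅=∅
  n13('abbdaa'): parent n12 fail=3; on 'a' 3 → fail=16;  out {3}∪{6}={3,6}

Text stream:
[0] read 'b'  n0⇒n7  → match P4@[0:0]
[1] read 'a'  n7⇒n3 (fail-walked)
[2] read 'a'  n3⇒n16  → match P6@[1:2]
[3] read 'd'  n16⇒n4 (fail-walked)
[4] read 'b'  n4⇒n5  → match P0@[3:4],P4@[4:4]
[5] read 'a'  n5⇒n6  → match P1@[2:5]
[6] read 'c'  n6⇒n14 (fail-walked)
[7] read 'b'  n14⇒n7 (fail-walked)  → match P4@[7:7]
[8] read 'c'  n7⇒n8  → match P2@[7:8]
[9] read 'a'  n8⇒n3 (fail-walked)
[10] read 'a'  n3⇒n16  → match P6@[9:10]
[11] read 'a'  n16⇒n16 (fail-walked)  → match P6@[10:11]
[12] read 'd'  n16⇒n4 (fail-walked)
[13] read 'b'  n4⇒n5  → match P0@[12:13],P4@[13:13]
[14] read 'b'  n5⇒n7 (fail-walked)  → match P4@[14:14]
[15] read 'd'  n7⇒n1 (fail-walked)
[16] read 'a'  n1⇒n3 (fail-walked)
[17] read 'b'  n3⇒n9  → match P4@[17:17]
[18] read 'b'  n9⇒n10  → match P4@[18:18]
[19] read 'd'  n10⇒n11
[20] read 'a'  n11⇒n12
[21] read 'a'  n12⇒n13  → match P3@[16:21],P6@[20:21]
[22] read 'b'  n13⇒n9 (fail-walked)  → match P4@[22:22]
[23] read 'c'  n9⇒n8 (fail-walked)  → match P2@[22:23]
[24] read 'c'  n8⇒n15 (fail-walked)  → match P5@[23:24]
[25] read 'c'  n15⇒n15 (fail-walked)  → match P5@[24:25]
[26] read 'c'  n15⇒n15 (fail-walked)  → match P5@[25:26]
[27] read 'c'  n15⇒n15 (fail-walked)  → match P5@[26:27]
[28] read 'c'  n15⇒n15 (fail-walked)  → match P5@[27:28]
[29] read 'b'  n15⇒n7 (fail-walked)  → match P4@[29:29]
[30] read 'c'  n7⇒n8  → match P2@[29:30]
[31] read 'a'  n8⇒n3 (fail-walked)
[32] read 'b'  n3⇒n9  → match P4@[32:32]
[33] read 'b'  n9⇒n10  → match P4@[33:33]
[34] read 'd'  n10⇒n11
[35] read 'a'  n11⇒n12
[36] read 'a'  n12⇒n13  → match P3@[31:36],P6@[35:36]
[37] read 'a'  n13⇒n16 (fail-walked)  → match P6@[36:37]
[38] read 'c'  n16⇒n14 (fail-walked)
[39] read 'c'  n14⇒n15  → match P5@[38:39]
[40] read 'a'  n15⇒n3 (fail-walked)
[41] read 'd'  n3⇒n4
[42] read 'b'  n4⇒n5  → match P0@[41:42],P4@[42:42]
[43] read 'd'  n5⇒n1 (fail-walked)
[44] read 'b'  n1⇒n2  → match P0@[43:44],P4@[44:44]
[45] read 'b'  n2⇒n7 (fail-walked)  → match P4@[45:45]
[46] read 'b'  n7⇒n7 (fail-walked)  → match P4@[46:46]
[47] read 'c'  n7⇒n8  → match P2@[46:47]
[48] read 'a'  n8⇒n3 (fail-walked)
[49] read 'a'  n3⇒n16  → match P6@[48:49]
[50] read 'b'  n16⇒n9 (fail-walked)  → match P4@[50:50]
[51] read 'b'  n9⇒n10  → match P4@[51:51]
[52] read 'c'  n10⇒n8 (fail-walked)  → match P2@[51:52]
[53] read 'c'  n8⇒n15 (fail-walked)  → match P5@[52:53]
[54] read 'b'  n15⇒n7 (fail-walked)  → match P4@[54:54]
[55] read 'c'  n7⇒n8  → match P2@[54:55]
[56] read 'c'  n8⇒n15 (fail-walked)  → match P5@[55:56]
[57] read 'b'  n15⇒n7 (fail-walked)  → match P4@[57:57]
[58] read 'c'  n7⇒n8  → match P2@[57:58]
[59] read 'b'  n8⇒n7 (fail-walked)  → match P4@[59:59]
[60] read 'b'  n7⇒n7 (fail-walked)  → match P4@[60:60]
[61] read 'a'  n7⇒n3 (fail-walked)
[62] read 'b'  n3⇒n9  → match P4@[62:62]
[63] read 'b'  n9⇒n10  → match P4@[63:63]
[64] read 'd'  n10⇒n11

Matches: [[0,4],[2,6],[4,0],[4,4],[5,1],[7,4],[8,2],[10,6],[11,6],[13,0],[13,4],[14,4],[17,4],[18,4],[21,3],[21,6],[22,4],[23,2],[24,5],[25,5],[26,5],[27,5],[28,5],[29,4],[30,2],[32,4],[33,4],[36,3],[36,6],[37,6],[39,5],[42,0],[42,4],[44,0],[44,4],[45,4],[46,4],[47,2],[49,6],[50,4],[51,4],[52,2],[53,5],[54,4],[55,2],[56,5],[57,4],[58,2],[59,4],[60,4],[62,4],[63,4]]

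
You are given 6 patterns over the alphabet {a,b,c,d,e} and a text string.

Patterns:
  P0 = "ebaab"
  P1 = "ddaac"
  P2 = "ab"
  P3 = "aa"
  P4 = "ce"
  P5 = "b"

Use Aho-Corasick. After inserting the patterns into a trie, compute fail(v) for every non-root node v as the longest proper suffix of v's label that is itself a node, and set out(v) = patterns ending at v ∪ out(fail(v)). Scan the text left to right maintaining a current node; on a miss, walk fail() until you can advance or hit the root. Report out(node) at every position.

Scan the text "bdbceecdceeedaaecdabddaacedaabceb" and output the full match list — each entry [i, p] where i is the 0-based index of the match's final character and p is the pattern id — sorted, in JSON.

Construct AC machine:
Trie nodes:
  0='ε' goto a→11 b→16 c→14 d→6 e→1
  1='e' goto b→2
  2='eb' goto a→3
  3='eba' goto a→4
  4='ebaa' goto b→5
  5='ebaab' goto ·  [P0 ends]
  6='d' goto d→7
  7='dd' goto a→8
  8='dda' goto a→9
  9='ddaa' goto c→10
  10='ddaac' goto ·  [P1 ends]
  11='a' goto a→13 b→12
  12='ab' goto ·  [P2 ends]
  13='aa' goto ·  [P3 ends]
  14='c' goto e→15
  15='ce' goto ·  [P4 ends]
  16='b' goto ·  [P5 ends]

BFS fail/out derivation:
  n1('e'): parent n0 fail=0; on 'e' 0 → fail=0;  out ∅∪∅=∅
  n6('d'): parent n0 fail=0; on 'd' 0 → fail=0;  out ∅∪∅=∅
  n11('a'): parent n0 fail=0; on 'a' 0 → fail=0;  out ∅∪∅=∅
  n14('c'): parent n0 fail=0; on 'c' 0 → fail=0;  out ∅∪∅=∅
  n16('b'): parent n0 fail=0; on 'b' 0 → fail=0;  out {5}∪∅={5}
  n2('eb'): parent n1 fail=0; on 'b' 0 → fail=16;  out ∅∪{5}={5}
  n7('dd'): parent n6 fail=0; on 'd' 0 → fail=6;  out ∅∪∅=∅
  n12('ab'): parent n11 fail=0; on 'b' 0 → fail=16;  out {2}∪{5}={2,5}
  n13('aa'): parent n11 fail=0; on 'a' 0 → fail=11;  out {3}∪∅={3}
  n15('ce'): parent n14 fail=0; on 'e' 0 → fail=1;  out {4}∪∅={4}
  n3('eba'): parent n2 fail=16; on 'a' 16→0 → fail=11;  out ∅∪∅=∅
  n8('dda'): parent n7 fail=6; on 'a' 6→0 → fail=11;  out ∅∪∅=∅
  n4('ebaa'): parent n3 fail=11; on 'a' 11 → fail=13;  out ∅∪{3}={3}
  n9('ddaa'): parent n8 fail=11; on 'a' 11 → fail=13;  out ∅∪{3}={3}
  n5('ebaab'): parent n4 fail=13; on 'b' 13→11 → fail=12;  out {0}∪{2,5}={0,2,5}
  n10('ddaac'): parent n9 fail=13; on 'c' 13→11→0 → fail=14;  out {1}∪∅={1}

Run:
pos 0 'b': at 16  → match P5@[0:0]
pos 1 'd': at 6 (fail-walked)
pos 2 'b': at 16 (fail-walked)  → match P5@[2:2]
pos 3 'c': at 14 (fail-walked)
pos 4 'e': at 15  → match P4@[3:4]
pos 5 'e': at 1 (fail-walked)
pos 6 'c': at 14 (fail-walked)
pos 7 'd': at 6 (fail-walked)
pos 8 'c': at 14 (fail-walked)
pos 9 'e': at 15  → match P4@[8:9]
pos 10 'e': at 1 (fail-walked)
pos 11 'e': at 1 (fail-walked)
pos 12 'd': at 6 (fail-walked)
pos 13 'a': at 11 (fail-walked)
pos 14 'a': at 13  → match P3@[13:14]
pos 15 'e': at 1 (fail-walked)
pos 16 'c': at 14 (fail-walked)
pos 17 'd': at 6 (fail-walked)
pos 18 'a': at 11 (fail-walked)
pos 19 'b': at 12  → match P2@[18:19],P5@[19:19]
pos 20 'd': at 6 (fail-walked)
pos 21 'd': at 7
pos 22 'a': at 8
pos 23 'a': at 9  → match P3@[22:23]
pos 24 'c': at 10  → match P1@[20:24]
pos 25 'e': at 15 (fail-walked)  → match P4@[24:25]
pos 26 'd': at 6 (fail-walked)
pos 27 'a': at 11 (fail-walked)
pos 28 'a': at 13  → match P3@[27:28]
pos 29 'b': at 12 (fail-walked)  → match P2@[28:29],P5@[29:29]
pos 30 'c': at 14 (fail-walked)
pos 31 'e': at 15  → match P4@[30:31]
pos 32 'b': at 2 (fail-walked)  → match P5@[32:32]

Matches: [[0,5],[2,5],[4,4],[9,4],[14,3],[19,2],[19,5],[23,3],[24,1],[25,4],[28,3],[29,2],[29,5],[31,4],[32,5]]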